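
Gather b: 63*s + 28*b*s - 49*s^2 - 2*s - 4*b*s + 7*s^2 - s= 24*b*s - 42*s^2 + 60*s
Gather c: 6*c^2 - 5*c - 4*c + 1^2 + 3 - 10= 6*c^2 - 9*c - 6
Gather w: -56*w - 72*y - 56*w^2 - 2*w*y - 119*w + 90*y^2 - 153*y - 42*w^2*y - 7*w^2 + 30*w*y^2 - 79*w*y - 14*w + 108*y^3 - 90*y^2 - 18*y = w^2*(-42*y - 63) + w*(30*y^2 - 81*y - 189) + 108*y^3 - 243*y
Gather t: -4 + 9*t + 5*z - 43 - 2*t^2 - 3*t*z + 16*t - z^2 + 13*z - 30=-2*t^2 + t*(25 - 3*z) - z^2 + 18*z - 77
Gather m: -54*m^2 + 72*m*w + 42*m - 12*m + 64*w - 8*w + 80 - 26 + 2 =-54*m^2 + m*(72*w + 30) + 56*w + 56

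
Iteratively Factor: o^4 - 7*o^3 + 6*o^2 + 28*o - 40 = (o - 5)*(o^3 - 2*o^2 - 4*o + 8) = (o - 5)*(o - 2)*(o^2 - 4) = (o - 5)*(o - 2)*(o + 2)*(o - 2)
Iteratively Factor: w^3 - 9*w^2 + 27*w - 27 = (w - 3)*(w^2 - 6*w + 9) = (w - 3)^2*(w - 3)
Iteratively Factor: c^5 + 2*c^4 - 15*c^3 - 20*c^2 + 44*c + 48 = (c + 2)*(c^4 - 15*c^2 + 10*c + 24) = (c - 2)*(c + 2)*(c^3 + 2*c^2 - 11*c - 12) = (c - 2)*(c + 2)*(c + 4)*(c^2 - 2*c - 3) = (c - 3)*(c - 2)*(c + 2)*(c + 4)*(c + 1)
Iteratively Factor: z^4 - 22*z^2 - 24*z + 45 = (z - 1)*(z^3 + z^2 - 21*z - 45) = (z - 1)*(z + 3)*(z^2 - 2*z - 15) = (z - 1)*(z + 3)^2*(z - 5)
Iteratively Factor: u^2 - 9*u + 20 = (u - 5)*(u - 4)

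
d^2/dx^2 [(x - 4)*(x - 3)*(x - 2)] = 6*x - 18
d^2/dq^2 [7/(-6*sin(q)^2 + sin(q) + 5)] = 7*(144*sin(q)^3 + 126*sin(q)^2 + 31*sin(q) + 62)/((sin(q) - 1)^2*(6*sin(q) + 5)^3)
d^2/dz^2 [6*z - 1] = 0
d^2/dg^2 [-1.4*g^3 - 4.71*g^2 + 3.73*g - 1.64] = -8.4*g - 9.42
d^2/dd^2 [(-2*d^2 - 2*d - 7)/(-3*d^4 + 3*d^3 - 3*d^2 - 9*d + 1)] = 2*(54*d^8 + 54*d^7 + 486*d^6 - 1161*d^5 + 963*d^4 - 90*d^3 - 270*d^2 + 522*d + 608)/(27*d^12 - 81*d^11 + 162*d^10 + 54*d^9 - 351*d^8 + 702*d^7 + 189*d^6 - 594*d^5 + 873*d^4 + 558*d^3 - 234*d^2 + 27*d - 1)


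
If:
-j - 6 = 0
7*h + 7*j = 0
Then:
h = 6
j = -6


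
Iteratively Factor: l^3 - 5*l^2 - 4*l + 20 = (l - 5)*(l^2 - 4) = (l - 5)*(l - 2)*(l + 2)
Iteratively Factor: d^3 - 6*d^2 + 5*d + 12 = (d - 3)*(d^2 - 3*d - 4) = (d - 4)*(d - 3)*(d + 1)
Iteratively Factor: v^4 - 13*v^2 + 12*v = (v - 1)*(v^3 + v^2 - 12*v) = (v - 1)*(v + 4)*(v^2 - 3*v) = (v - 3)*(v - 1)*(v + 4)*(v)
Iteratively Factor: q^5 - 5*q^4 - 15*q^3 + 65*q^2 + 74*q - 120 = (q + 2)*(q^4 - 7*q^3 - q^2 + 67*q - 60) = (q - 4)*(q + 2)*(q^3 - 3*q^2 - 13*q + 15) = (q - 4)*(q - 1)*(q + 2)*(q^2 - 2*q - 15) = (q - 4)*(q - 1)*(q + 2)*(q + 3)*(q - 5)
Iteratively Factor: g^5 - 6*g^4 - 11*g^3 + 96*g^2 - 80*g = (g - 5)*(g^4 - g^3 - 16*g^2 + 16*g) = (g - 5)*(g + 4)*(g^3 - 5*g^2 + 4*g) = (g - 5)*(g - 1)*(g + 4)*(g^2 - 4*g) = (g - 5)*(g - 4)*(g - 1)*(g + 4)*(g)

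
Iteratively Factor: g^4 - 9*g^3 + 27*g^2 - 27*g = (g - 3)*(g^3 - 6*g^2 + 9*g) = (g - 3)^2*(g^2 - 3*g) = g*(g - 3)^2*(g - 3)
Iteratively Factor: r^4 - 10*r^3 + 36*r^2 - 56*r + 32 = (r - 4)*(r^3 - 6*r^2 + 12*r - 8) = (r - 4)*(r - 2)*(r^2 - 4*r + 4) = (r - 4)*(r - 2)^2*(r - 2)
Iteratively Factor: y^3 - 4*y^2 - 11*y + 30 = (y + 3)*(y^2 - 7*y + 10) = (y - 2)*(y + 3)*(y - 5)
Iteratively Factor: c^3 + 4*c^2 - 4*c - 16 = (c - 2)*(c^2 + 6*c + 8) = (c - 2)*(c + 2)*(c + 4)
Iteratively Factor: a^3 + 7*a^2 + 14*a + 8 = (a + 2)*(a^2 + 5*a + 4) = (a + 2)*(a + 4)*(a + 1)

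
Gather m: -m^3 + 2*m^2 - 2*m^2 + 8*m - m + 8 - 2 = -m^3 + 7*m + 6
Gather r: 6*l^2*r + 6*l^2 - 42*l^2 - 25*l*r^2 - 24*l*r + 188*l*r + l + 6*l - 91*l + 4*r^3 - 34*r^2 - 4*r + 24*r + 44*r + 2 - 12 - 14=-36*l^2 - 84*l + 4*r^3 + r^2*(-25*l - 34) + r*(6*l^2 + 164*l + 64) - 24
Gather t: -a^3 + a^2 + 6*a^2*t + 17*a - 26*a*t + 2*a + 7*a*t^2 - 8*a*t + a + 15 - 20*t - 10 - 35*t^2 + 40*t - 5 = -a^3 + a^2 + 20*a + t^2*(7*a - 35) + t*(6*a^2 - 34*a + 20)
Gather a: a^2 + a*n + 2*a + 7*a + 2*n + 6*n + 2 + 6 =a^2 + a*(n + 9) + 8*n + 8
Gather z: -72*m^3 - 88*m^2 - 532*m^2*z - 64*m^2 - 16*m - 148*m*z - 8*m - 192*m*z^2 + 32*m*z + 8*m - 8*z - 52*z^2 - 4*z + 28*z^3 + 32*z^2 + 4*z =-72*m^3 - 152*m^2 - 16*m + 28*z^3 + z^2*(-192*m - 20) + z*(-532*m^2 - 116*m - 8)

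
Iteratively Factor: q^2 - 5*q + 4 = (q - 1)*(q - 4)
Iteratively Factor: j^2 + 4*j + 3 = (j + 1)*(j + 3)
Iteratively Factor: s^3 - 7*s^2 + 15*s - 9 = (s - 3)*(s^2 - 4*s + 3) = (s - 3)^2*(s - 1)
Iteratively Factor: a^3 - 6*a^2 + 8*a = (a - 2)*(a^2 - 4*a) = (a - 4)*(a - 2)*(a)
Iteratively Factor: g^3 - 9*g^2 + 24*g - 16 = (g - 4)*(g^2 - 5*g + 4) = (g - 4)^2*(g - 1)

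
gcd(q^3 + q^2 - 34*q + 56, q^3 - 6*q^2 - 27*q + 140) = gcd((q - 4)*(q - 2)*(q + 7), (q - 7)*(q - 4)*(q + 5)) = q - 4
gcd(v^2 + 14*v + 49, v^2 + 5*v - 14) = v + 7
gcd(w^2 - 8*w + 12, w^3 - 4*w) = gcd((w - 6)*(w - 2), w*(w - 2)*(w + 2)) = w - 2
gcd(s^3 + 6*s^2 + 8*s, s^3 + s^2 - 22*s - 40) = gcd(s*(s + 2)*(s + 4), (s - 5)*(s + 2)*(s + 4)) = s^2 + 6*s + 8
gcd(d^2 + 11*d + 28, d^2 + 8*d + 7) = d + 7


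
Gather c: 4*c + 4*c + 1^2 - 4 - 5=8*c - 8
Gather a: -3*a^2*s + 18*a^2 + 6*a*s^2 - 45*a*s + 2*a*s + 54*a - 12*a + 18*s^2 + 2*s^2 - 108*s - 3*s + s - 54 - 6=a^2*(18 - 3*s) + a*(6*s^2 - 43*s + 42) + 20*s^2 - 110*s - 60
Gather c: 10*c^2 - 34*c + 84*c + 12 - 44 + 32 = 10*c^2 + 50*c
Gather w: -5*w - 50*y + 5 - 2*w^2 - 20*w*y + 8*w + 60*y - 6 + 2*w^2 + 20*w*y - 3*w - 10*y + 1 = 0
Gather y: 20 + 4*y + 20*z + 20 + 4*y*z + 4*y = y*(4*z + 8) + 20*z + 40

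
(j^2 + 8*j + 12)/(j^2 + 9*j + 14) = (j + 6)/(j + 7)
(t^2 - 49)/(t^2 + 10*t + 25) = (t^2 - 49)/(t^2 + 10*t + 25)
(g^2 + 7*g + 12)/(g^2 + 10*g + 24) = (g + 3)/(g + 6)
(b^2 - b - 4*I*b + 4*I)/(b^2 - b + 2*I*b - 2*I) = (b - 4*I)/(b + 2*I)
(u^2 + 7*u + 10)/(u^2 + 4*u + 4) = (u + 5)/(u + 2)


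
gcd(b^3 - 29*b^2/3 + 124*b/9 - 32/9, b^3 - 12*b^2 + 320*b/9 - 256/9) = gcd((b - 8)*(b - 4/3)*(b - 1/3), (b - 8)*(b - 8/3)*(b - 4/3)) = b^2 - 28*b/3 + 32/3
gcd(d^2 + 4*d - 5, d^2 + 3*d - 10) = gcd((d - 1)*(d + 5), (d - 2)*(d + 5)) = d + 5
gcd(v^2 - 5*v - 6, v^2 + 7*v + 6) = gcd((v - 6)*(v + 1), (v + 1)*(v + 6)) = v + 1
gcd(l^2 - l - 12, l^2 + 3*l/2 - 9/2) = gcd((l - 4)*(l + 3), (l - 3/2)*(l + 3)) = l + 3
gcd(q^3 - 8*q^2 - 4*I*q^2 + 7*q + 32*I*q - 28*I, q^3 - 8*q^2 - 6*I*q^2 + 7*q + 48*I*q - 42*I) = q^2 - 8*q + 7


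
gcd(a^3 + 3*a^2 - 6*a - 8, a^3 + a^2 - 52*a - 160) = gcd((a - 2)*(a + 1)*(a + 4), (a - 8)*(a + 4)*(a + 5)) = a + 4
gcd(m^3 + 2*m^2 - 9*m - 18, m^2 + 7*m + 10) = m + 2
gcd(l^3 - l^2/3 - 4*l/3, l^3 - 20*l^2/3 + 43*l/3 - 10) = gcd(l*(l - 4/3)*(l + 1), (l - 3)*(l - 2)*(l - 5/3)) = 1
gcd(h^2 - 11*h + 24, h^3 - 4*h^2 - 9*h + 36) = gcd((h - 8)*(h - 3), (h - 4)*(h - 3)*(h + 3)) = h - 3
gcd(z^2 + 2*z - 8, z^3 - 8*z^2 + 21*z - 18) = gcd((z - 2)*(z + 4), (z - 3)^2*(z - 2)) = z - 2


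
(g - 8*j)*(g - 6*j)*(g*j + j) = g^3*j - 14*g^2*j^2 + g^2*j + 48*g*j^3 - 14*g*j^2 + 48*j^3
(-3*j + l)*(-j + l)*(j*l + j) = 3*j^3*l + 3*j^3 - 4*j^2*l^2 - 4*j^2*l + j*l^3 + j*l^2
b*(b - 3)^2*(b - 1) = b^4 - 7*b^3 + 15*b^2 - 9*b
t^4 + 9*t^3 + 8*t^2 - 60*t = t*(t - 2)*(t + 5)*(t + 6)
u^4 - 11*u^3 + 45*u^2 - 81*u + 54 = (u - 3)^3*(u - 2)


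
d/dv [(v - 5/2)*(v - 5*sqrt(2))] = 2*v - 5*sqrt(2) - 5/2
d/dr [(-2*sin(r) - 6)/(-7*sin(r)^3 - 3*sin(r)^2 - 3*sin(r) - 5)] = 2*(-14*sin(r)^3 - 66*sin(r)^2 - 18*sin(r) - 4)*cos(r)/(7*sin(r)^3 + 3*sin(r)^2 + 3*sin(r) + 5)^2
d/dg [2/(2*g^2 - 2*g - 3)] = 4*(1 - 2*g)/(-2*g^2 + 2*g + 3)^2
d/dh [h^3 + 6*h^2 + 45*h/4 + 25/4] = 3*h^2 + 12*h + 45/4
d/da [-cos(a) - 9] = sin(a)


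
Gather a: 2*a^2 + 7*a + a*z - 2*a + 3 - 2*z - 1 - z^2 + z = 2*a^2 + a*(z + 5) - z^2 - z + 2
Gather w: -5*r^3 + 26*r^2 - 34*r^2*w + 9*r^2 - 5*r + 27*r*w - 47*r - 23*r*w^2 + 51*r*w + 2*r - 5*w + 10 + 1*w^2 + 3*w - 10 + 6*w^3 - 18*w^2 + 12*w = -5*r^3 + 35*r^2 - 50*r + 6*w^3 + w^2*(-23*r - 17) + w*(-34*r^2 + 78*r + 10)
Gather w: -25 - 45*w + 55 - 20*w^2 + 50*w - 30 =-20*w^2 + 5*w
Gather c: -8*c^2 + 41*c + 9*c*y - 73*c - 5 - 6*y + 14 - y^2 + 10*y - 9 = -8*c^2 + c*(9*y - 32) - y^2 + 4*y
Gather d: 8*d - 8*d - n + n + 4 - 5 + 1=0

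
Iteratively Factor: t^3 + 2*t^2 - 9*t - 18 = (t + 3)*(t^2 - t - 6) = (t - 3)*(t + 3)*(t + 2)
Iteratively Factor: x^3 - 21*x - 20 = (x + 1)*(x^2 - x - 20) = (x - 5)*(x + 1)*(x + 4)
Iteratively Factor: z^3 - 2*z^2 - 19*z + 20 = (z + 4)*(z^2 - 6*z + 5) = (z - 5)*(z + 4)*(z - 1)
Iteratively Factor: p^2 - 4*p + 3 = (p - 1)*(p - 3)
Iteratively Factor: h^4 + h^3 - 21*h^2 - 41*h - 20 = (h + 1)*(h^3 - 21*h - 20) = (h + 1)*(h + 4)*(h^2 - 4*h - 5) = (h + 1)^2*(h + 4)*(h - 5)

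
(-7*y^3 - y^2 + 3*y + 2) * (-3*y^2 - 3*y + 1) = 21*y^5 + 24*y^4 - 13*y^3 - 16*y^2 - 3*y + 2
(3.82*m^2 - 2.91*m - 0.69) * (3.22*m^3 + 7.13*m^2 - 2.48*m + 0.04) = 12.3004*m^5 + 17.8664*m^4 - 32.4437*m^3 + 2.4499*m^2 + 1.5948*m - 0.0276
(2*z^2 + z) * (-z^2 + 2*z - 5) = -2*z^4 + 3*z^3 - 8*z^2 - 5*z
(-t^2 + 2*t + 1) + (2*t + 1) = -t^2 + 4*t + 2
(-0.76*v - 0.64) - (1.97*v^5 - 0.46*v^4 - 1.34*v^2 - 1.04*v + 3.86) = -1.97*v^5 + 0.46*v^4 + 1.34*v^2 + 0.28*v - 4.5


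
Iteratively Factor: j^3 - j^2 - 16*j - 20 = (j + 2)*(j^2 - 3*j - 10) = (j - 5)*(j + 2)*(j + 2)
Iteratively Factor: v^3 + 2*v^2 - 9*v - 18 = (v + 2)*(v^2 - 9) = (v + 2)*(v + 3)*(v - 3)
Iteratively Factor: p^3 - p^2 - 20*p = (p + 4)*(p^2 - 5*p) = (p - 5)*(p + 4)*(p)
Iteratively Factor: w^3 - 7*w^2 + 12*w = (w - 4)*(w^2 - 3*w) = w*(w - 4)*(w - 3)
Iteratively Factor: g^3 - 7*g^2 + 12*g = (g - 4)*(g^2 - 3*g) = (g - 4)*(g - 3)*(g)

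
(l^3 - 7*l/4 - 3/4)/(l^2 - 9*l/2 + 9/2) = (2*l^2 + 3*l + 1)/(2*(l - 3))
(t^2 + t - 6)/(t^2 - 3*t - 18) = (t - 2)/(t - 6)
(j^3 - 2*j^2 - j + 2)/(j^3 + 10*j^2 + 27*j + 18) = (j^2 - 3*j + 2)/(j^2 + 9*j + 18)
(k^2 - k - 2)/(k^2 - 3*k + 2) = (k + 1)/(k - 1)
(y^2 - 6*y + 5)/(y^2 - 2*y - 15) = (y - 1)/(y + 3)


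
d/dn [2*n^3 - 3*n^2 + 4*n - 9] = 6*n^2 - 6*n + 4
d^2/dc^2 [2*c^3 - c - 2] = 12*c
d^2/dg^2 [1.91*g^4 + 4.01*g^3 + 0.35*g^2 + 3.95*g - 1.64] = 22.92*g^2 + 24.06*g + 0.7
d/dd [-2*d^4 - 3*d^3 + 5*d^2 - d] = -8*d^3 - 9*d^2 + 10*d - 1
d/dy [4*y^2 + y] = 8*y + 1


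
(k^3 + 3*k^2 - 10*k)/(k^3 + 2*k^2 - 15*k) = (k - 2)/(k - 3)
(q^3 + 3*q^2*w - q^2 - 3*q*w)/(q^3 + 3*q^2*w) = (q - 1)/q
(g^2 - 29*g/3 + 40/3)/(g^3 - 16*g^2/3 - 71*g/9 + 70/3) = 3*(g - 8)/(3*g^2 - 11*g - 42)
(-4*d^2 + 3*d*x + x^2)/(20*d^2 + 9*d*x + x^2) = (-d + x)/(5*d + x)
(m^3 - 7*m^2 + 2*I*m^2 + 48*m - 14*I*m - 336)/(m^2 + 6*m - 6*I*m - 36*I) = (m^2 + m*(-7 + 8*I) - 56*I)/(m + 6)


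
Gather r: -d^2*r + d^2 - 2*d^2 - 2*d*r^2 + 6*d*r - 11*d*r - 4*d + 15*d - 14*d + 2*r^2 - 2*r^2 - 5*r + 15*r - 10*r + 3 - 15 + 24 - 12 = -d^2 - 2*d*r^2 - 3*d + r*(-d^2 - 5*d)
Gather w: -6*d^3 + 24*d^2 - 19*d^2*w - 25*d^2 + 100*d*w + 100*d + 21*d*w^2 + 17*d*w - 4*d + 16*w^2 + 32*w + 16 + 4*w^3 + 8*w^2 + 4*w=-6*d^3 - d^2 + 96*d + 4*w^3 + w^2*(21*d + 24) + w*(-19*d^2 + 117*d + 36) + 16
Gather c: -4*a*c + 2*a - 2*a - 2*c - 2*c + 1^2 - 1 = c*(-4*a - 4)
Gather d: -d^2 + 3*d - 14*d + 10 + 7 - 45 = -d^2 - 11*d - 28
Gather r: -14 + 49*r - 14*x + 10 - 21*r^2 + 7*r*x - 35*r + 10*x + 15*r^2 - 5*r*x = -6*r^2 + r*(2*x + 14) - 4*x - 4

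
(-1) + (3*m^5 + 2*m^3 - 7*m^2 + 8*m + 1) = 3*m^5 + 2*m^3 - 7*m^2 + 8*m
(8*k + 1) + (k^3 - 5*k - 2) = k^3 + 3*k - 1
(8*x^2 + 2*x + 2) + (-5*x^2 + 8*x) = 3*x^2 + 10*x + 2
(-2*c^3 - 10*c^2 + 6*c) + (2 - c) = -2*c^3 - 10*c^2 + 5*c + 2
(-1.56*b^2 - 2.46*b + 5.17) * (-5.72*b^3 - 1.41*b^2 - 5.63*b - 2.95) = 8.9232*b^5 + 16.2708*b^4 - 17.321*b^3 + 11.1621*b^2 - 21.8501*b - 15.2515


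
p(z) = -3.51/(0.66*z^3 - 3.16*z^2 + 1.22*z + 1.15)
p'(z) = -3.51*(-1.98*z^2 + 6.32*z - 1.22)/(0.66*z^3 - 3.16*z^2 + 1.22*z + 1.15)^2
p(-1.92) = 0.20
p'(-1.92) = 0.24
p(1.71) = 1.30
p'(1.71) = -1.82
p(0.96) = 492.27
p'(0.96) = -208667.76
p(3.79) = 0.95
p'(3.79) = 1.47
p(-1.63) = 0.29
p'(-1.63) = 0.40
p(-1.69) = 0.27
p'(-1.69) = 0.36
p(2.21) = 0.79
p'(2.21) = -0.54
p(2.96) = 0.60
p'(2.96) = -0.01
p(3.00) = 0.60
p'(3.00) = 0.01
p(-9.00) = 0.00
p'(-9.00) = 0.00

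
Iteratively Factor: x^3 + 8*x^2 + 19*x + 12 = (x + 4)*(x^2 + 4*x + 3) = (x + 1)*(x + 4)*(x + 3)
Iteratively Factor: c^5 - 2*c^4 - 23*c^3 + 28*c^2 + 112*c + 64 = (c + 1)*(c^4 - 3*c^3 - 20*c^2 + 48*c + 64) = (c + 1)*(c + 4)*(c^3 - 7*c^2 + 8*c + 16) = (c + 1)^2*(c + 4)*(c^2 - 8*c + 16) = (c - 4)*(c + 1)^2*(c + 4)*(c - 4)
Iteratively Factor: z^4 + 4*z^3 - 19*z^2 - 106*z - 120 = (z - 5)*(z^3 + 9*z^2 + 26*z + 24) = (z - 5)*(z + 2)*(z^2 + 7*z + 12) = (z - 5)*(z + 2)*(z + 3)*(z + 4)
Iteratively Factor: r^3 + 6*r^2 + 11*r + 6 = (r + 2)*(r^2 + 4*r + 3) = (r + 2)*(r + 3)*(r + 1)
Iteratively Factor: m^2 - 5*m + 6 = (m - 2)*(m - 3)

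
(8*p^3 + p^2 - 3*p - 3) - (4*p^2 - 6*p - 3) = 8*p^3 - 3*p^2 + 3*p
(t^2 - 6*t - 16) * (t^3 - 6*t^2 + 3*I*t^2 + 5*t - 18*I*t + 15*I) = t^5 - 12*t^4 + 3*I*t^4 + 25*t^3 - 36*I*t^3 + 66*t^2 + 75*I*t^2 - 80*t + 198*I*t - 240*I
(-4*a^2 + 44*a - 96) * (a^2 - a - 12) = -4*a^4 + 48*a^3 - 92*a^2 - 432*a + 1152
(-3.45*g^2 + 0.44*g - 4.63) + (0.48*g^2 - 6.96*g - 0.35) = -2.97*g^2 - 6.52*g - 4.98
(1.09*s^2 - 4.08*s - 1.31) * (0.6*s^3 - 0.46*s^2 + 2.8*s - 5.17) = 0.654*s^5 - 2.9494*s^4 + 4.1428*s^3 - 16.4567*s^2 + 17.4256*s + 6.7727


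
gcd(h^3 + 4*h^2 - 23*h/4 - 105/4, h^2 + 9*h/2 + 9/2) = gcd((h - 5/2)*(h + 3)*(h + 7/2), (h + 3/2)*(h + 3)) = h + 3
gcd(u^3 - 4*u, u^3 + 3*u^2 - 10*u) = u^2 - 2*u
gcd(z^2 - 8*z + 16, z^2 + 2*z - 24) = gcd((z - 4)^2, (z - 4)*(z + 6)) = z - 4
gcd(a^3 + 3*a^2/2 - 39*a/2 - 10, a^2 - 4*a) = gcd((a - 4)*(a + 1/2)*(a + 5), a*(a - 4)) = a - 4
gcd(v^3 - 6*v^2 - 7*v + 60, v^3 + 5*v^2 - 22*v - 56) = v - 4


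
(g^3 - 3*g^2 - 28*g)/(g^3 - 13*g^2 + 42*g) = (g + 4)/(g - 6)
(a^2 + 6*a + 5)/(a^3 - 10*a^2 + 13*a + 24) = (a + 5)/(a^2 - 11*a + 24)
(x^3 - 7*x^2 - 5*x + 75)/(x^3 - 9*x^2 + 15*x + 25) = (x + 3)/(x + 1)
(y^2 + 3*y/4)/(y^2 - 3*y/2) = (4*y + 3)/(2*(2*y - 3))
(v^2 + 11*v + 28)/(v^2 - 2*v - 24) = (v + 7)/(v - 6)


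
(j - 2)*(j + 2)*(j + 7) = j^3 + 7*j^2 - 4*j - 28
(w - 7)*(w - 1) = w^2 - 8*w + 7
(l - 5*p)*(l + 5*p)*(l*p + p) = l^3*p + l^2*p - 25*l*p^3 - 25*p^3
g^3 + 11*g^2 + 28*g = g*(g + 4)*(g + 7)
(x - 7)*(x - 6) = x^2 - 13*x + 42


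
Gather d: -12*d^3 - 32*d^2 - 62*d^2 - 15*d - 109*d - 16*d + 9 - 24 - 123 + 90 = -12*d^3 - 94*d^2 - 140*d - 48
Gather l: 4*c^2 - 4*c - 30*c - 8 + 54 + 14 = 4*c^2 - 34*c + 60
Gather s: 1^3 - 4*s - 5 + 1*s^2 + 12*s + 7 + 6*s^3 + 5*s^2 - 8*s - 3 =6*s^3 + 6*s^2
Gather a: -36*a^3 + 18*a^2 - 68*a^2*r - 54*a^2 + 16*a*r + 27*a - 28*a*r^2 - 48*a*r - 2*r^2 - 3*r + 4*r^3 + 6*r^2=-36*a^3 + a^2*(-68*r - 36) + a*(-28*r^2 - 32*r + 27) + 4*r^3 + 4*r^2 - 3*r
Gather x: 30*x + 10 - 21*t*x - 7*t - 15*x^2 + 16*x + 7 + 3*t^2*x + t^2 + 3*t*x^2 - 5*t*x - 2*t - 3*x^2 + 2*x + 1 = t^2 - 9*t + x^2*(3*t - 18) + x*(3*t^2 - 26*t + 48) + 18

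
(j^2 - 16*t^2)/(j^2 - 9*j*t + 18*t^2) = (j^2 - 16*t^2)/(j^2 - 9*j*t + 18*t^2)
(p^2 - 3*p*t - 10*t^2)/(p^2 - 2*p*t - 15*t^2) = (p + 2*t)/(p + 3*t)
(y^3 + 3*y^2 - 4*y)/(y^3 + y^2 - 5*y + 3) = y*(y + 4)/(y^2 + 2*y - 3)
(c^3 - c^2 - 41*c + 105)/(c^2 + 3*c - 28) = (c^2 - 8*c + 15)/(c - 4)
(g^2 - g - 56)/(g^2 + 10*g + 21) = (g - 8)/(g + 3)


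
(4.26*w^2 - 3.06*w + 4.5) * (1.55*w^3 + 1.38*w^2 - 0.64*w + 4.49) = 6.603*w^5 + 1.1358*w^4 + 0.0258000000000012*w^3 + 27.2958*w^2 - 16.6194*w + 20.205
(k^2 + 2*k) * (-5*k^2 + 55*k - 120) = -5*k^4 + 45*k^3 - 10*k^2 - 240*k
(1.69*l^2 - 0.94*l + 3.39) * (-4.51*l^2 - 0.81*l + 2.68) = -7.6219*l^4 + 2.8705*l^3 - 9.9983*l^2 - 5.2651*l + 9.0852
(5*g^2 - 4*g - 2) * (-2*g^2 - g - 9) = -10*g^4 + 3*g^3 - 37*g^2 + 38*g + 18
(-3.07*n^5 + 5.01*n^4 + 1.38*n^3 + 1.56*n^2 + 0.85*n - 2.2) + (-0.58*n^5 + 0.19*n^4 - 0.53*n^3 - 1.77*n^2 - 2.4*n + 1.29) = -3.65*n^5 + 5.2*n^4 + 0.85*n^3 - 0.21*n^2 - 1.55*n - 0.91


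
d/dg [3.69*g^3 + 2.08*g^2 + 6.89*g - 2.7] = 11.07*g^2 + 4.16*g + 6.89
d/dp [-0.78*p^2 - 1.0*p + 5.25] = -1.56*p - 1.0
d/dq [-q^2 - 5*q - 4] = -2*q - 5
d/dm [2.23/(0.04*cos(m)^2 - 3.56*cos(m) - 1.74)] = (0.1784*cos(m) - 7.9388)*sin(m)/(-0.04*cos(m)^2 + 3.56*cos(m) + 1.74)^2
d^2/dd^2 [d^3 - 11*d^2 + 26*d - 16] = 6*d - 22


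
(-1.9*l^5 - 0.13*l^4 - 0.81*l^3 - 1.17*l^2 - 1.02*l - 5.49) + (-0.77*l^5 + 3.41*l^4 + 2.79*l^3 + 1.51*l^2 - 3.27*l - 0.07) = -2.67*l^5 + 3.28*l^4 + 1.98*l^3 + 0.34*l^2 - 4.29*l - 5.56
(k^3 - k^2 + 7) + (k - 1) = k^3 - k^2 + k + 6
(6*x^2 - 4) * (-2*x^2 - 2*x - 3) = -12*x^4 - 12*x^3 - 10*x^2 + 8*x + 12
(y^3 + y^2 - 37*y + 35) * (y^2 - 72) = y^5 + y^4 - 109*y^3 - 37*y^2 + 2664*y - 2520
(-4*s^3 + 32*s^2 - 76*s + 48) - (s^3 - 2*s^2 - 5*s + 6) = -5*s^3 + 34*s^2 - 71*s + 42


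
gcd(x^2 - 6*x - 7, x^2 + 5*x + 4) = x + 1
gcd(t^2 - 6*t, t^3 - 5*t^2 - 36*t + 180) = t - 6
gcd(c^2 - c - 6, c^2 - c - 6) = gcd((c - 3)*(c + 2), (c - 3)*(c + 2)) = c^2 - c - 6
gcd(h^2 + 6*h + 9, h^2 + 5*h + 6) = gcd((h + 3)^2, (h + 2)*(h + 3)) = h + 3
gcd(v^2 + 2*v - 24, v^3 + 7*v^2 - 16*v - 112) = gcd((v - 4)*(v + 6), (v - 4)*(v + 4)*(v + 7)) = v - 4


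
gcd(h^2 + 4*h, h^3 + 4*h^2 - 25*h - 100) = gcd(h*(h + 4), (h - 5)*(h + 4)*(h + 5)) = h + 4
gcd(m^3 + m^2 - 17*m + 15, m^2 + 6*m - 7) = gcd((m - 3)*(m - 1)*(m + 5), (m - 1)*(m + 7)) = m - 1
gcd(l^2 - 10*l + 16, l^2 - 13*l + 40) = l - 8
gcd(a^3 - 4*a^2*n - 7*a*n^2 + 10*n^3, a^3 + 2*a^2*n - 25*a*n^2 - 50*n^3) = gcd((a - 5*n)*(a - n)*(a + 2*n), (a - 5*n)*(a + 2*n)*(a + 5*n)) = a^2 - 3*a*n - 10*n^2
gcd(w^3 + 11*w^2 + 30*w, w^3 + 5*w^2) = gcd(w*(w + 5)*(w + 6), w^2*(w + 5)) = w^2 + 5*w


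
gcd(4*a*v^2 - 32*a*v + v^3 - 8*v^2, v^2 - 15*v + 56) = v - 8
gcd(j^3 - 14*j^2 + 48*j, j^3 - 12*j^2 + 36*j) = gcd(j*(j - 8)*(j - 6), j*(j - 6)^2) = j^2 - 6*j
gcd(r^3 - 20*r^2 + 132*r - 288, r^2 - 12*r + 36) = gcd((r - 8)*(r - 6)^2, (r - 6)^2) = r^2 - 12*r + 36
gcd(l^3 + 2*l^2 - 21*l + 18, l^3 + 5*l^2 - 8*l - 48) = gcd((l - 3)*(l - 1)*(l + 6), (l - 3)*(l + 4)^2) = l - 3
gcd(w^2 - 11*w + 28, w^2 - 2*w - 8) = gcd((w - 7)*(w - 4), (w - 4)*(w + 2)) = w - 4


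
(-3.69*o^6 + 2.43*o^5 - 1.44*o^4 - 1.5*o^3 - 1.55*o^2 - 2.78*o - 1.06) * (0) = 0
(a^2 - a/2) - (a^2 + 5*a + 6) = -11*a/2 - 6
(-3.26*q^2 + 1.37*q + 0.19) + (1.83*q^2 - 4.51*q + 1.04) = -1.43*q^2 - 3.14*q + 1.23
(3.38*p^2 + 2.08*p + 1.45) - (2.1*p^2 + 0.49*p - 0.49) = 1.28*p^2 + 1.59*p + 1.94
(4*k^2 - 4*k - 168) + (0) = 4*k^2 - 4*k - 168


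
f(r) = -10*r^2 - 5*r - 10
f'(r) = -20*r - 5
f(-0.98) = -14.70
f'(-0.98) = 14.60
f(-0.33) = -9.44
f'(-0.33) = 1.60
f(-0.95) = -14.28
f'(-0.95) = 14.00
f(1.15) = -28.98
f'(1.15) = -28.00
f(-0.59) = -10.53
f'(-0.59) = 6.80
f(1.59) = -43.23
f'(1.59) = -36.80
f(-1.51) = -25.25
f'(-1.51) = 25.20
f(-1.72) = -30.98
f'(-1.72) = 29.40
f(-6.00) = -340.00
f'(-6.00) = 115.00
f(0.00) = -10.00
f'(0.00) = -5.00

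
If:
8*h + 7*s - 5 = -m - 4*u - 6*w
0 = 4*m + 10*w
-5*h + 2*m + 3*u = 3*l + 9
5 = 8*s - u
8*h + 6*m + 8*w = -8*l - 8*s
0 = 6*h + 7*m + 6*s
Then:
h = -8287/9563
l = 931/28689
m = 380/9563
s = 23531/28689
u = 44803/28689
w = -152/9563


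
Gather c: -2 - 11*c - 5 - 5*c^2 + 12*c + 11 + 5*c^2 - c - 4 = 0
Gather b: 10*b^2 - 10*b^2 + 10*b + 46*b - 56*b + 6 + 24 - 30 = 0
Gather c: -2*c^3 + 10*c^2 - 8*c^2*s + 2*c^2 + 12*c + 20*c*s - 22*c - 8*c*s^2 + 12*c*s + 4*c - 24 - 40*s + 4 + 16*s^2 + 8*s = -2*c^3 + c^2*(12 - 8*s) + c*(-8*s^2 + 32*s - 6) + 16*s^2 - 32*s - 20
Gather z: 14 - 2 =12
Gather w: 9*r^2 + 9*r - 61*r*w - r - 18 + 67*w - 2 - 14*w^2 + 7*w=9*r^2 + 8*r - 14*w^2 + w*(74 - 61*r) - 20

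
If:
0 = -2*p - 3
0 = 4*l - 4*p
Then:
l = -3/2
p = -3/2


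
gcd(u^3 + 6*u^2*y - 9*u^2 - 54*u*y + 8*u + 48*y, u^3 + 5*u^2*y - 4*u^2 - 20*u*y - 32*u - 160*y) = u - 8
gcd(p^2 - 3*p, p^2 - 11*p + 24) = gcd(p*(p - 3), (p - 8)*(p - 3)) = p - 3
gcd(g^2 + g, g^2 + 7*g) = g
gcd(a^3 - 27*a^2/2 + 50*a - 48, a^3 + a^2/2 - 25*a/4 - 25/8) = 1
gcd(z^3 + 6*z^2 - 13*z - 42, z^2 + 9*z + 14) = z^2 + 9*z + 14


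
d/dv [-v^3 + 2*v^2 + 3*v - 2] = -3*v^2 + 4*v + 3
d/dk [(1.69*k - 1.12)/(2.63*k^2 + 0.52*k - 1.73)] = (-4.4447*k^2 + 5.8912*k - 2.3413)/(6.9169*k^4 + 2.7352*k^3 - 8.8294*k^2 - 1.7992*k + 2.9929)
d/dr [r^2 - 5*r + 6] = 2*r - 5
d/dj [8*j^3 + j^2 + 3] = 2*j*(12*j + 1)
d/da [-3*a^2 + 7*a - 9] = 7 - 6*a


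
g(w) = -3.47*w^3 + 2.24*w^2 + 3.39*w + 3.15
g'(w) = -10.41*w^2 + 4.48*w + 3.39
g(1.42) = 2.54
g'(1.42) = -11.24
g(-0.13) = 2.75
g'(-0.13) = 2.63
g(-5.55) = 646.54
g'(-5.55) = -342.13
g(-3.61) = 183.35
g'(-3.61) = -148.45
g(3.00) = -60.21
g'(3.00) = -76.86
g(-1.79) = 24.16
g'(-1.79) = -37.98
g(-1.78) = 23.78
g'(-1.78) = -37.57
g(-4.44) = 335.98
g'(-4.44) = -221.72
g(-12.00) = 6281.19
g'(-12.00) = -1549.41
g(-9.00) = 2683.71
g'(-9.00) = -880.14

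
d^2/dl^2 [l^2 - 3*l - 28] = 2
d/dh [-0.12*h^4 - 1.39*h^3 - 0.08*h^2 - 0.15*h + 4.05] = -0.48*h^3 - 4.17*h^2 - 0.16*h - 0.15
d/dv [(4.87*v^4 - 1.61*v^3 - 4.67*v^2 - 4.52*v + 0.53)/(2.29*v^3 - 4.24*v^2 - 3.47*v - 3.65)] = (11.1523*v^6 - 41.2976*v^5 - 33.176*v^4 - 39.227*v^3 + 11.0285*v^2 + 38.5854*v + 18.3371)/(5.2441*v^6 - 19.4192*v^5 + 2.085*v^4 + 12.7086*v^3 + 42.9929*v^2 + 25.331*v + 13.3225)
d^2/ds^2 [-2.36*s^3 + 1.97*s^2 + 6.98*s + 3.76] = 3.94 - 14.16*s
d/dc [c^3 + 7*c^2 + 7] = c*(3*c + 14)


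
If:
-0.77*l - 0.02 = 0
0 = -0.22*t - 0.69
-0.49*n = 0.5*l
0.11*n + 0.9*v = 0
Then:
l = -0.03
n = 0.03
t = -3.14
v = -0.00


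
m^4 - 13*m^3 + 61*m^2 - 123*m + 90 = (m - 5)*(m - 3)^2*(m - 2)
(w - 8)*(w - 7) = w^2 - 15*w + 56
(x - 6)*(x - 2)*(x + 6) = x^3 - 2*x^2 - 36*x + 72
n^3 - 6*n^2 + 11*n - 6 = (n - 3)*(n - 2)*(n - 1)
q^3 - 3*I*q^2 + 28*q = q*(q - 7*I)*(q + 4*I)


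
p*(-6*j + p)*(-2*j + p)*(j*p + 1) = 12*j^3*p^2 - 8*j^2*p^3 + 12*j^2*p + j*p^4 - 8*j*p^2 + p^3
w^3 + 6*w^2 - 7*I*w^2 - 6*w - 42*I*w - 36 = (w + 6)*(w - 6*I)*(w - I)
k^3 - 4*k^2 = k^2*(k - 4)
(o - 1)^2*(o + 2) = o^3 - 3*o + 2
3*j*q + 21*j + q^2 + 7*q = (3*j + q)*(q + 7)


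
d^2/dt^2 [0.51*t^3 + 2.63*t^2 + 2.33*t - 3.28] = 3.06*t + 5.26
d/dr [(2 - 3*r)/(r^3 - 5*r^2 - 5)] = (-3*r^3 + 15*r^2 + r*(3*r - 10)*(3*r - 2) + 15)/(-r^3 + 5*r^2 + 5)^2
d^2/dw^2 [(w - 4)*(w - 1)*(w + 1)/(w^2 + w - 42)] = 4*(23*w^3 - 309*w^2 + 2589*w - 3463)/(w^6 + 3*w^5 - 123*w^4 - 251*w^3 + 5166*w^2 + 5292*w - 74088)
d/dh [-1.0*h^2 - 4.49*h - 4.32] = -2.0*h - 4.49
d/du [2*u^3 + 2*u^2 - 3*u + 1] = 6*u^2 + 4*u - 3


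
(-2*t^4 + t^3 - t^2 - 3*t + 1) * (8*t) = -16*t^5 + 8*t^4 - 8*t^3 - 24*t^2 + 8*t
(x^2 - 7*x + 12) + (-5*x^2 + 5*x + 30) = -4*x^2 - 2*x + 42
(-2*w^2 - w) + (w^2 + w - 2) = -w^2 - 2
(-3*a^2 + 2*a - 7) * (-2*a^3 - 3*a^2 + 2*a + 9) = 6*a^5 + 5*a^4 + 2*a^3 - 2*a^2 + 4*a - 63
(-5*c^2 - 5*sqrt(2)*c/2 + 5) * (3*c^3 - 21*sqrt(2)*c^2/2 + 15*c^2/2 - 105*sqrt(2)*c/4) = -15*c^5 - 75*c^4/2 + 45*sqrt(2)*c^4 + 135*c^3/2 + 225*sqrt(2)*c^3/2 - 105*sqrt(2)*c^2/2 + 675*c^2/4 - 525*sqrt(2)*c/4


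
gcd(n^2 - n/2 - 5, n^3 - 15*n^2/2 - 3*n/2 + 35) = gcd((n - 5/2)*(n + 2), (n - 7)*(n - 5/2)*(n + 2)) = n^2 - n/2 - 5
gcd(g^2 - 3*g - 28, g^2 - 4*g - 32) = g + 4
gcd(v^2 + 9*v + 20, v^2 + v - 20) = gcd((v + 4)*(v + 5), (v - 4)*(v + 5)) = v + 5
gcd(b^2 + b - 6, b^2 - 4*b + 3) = 1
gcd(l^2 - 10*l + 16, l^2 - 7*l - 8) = l - 8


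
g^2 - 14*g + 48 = (g - 8)*(g - 6)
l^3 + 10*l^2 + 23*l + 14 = (l + 1)*(l + 2)*(l + 7)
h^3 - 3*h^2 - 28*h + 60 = (h - 6)*(h - 2)*(h + 5)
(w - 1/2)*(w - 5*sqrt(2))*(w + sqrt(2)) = w^3 - 4*sqrt(2)*w^2 - w^2/2 - 10*w + 2*sqrt(2)*w + 5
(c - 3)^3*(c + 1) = c^4 - 8*c^3 + 18*c^2 - 27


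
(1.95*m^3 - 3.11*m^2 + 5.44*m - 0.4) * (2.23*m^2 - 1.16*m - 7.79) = 4.3485*m^5 - 9.1973*m^4 + 0.548300000000001*m^3 + 17.0245*m^2 - 41.9136*m + 3.116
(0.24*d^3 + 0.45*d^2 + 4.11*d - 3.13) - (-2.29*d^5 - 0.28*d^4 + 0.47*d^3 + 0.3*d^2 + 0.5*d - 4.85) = 2.29*d^5 + 0.28*d^4 - 0.23*d^3 + 0.15*d^2 + 3.61*d + 1.72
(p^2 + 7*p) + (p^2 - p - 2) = 2*p^2 + 6*p - 2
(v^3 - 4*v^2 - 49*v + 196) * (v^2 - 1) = v^5 - 4*v^4 - 50*v^3 + 200*v^2 + 49*v - 196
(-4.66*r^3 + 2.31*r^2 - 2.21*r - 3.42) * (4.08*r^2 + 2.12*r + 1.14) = -19.0128*r^5 - 0.4544*r^4 - 9.432*r^3 - 16.0054*r^2 - 9.7698*r - 3.8988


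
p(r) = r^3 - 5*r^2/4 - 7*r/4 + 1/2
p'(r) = 3*r^2 - 5*r/2 - 7/4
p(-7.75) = -526.50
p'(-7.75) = 197.81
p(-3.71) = -61.28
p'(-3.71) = 48.82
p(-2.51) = -18.80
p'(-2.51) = 23.43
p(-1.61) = -4.10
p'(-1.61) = 10.05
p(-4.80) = -130.49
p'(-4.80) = 79.37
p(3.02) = 11.36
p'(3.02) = 18.06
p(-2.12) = -10.94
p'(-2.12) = 17.03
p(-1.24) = -1.16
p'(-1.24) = 5.96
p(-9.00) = -814.00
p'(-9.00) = 263.75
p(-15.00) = -3629.50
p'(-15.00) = 710.75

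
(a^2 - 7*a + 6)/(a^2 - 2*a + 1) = (a - 6)/(a - 1)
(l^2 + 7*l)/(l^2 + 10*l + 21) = l/(l + 3)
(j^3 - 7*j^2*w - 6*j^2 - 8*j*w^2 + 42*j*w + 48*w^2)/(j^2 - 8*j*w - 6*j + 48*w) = j + w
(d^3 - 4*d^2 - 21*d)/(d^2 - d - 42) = d*(d + 3)/(d + 6)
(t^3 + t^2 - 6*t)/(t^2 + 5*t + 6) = t*(t - 2)/(t + 2)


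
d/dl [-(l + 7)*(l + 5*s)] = -2*l - 5*s - 7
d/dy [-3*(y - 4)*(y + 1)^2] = 3*(7 - 3*y)*(y + 1)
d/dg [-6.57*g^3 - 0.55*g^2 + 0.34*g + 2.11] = -19.71*g^2 - 1.1*g + 0.34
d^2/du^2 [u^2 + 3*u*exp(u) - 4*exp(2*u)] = 3*u*exp(u) - 16*exp(2*u) + 6*exp(u) + 2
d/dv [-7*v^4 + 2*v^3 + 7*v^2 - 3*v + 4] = -28*v^3 + 6*v^2 + 14*v - 3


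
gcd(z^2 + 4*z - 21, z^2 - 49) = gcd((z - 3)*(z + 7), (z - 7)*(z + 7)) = z + 7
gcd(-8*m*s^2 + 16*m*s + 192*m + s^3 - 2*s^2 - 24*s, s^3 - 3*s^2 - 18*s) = s - 6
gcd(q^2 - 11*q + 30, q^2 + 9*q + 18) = 1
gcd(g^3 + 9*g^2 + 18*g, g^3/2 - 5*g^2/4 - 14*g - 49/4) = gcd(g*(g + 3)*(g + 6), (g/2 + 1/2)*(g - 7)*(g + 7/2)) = 1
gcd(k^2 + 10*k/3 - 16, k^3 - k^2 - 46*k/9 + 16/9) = k - 8/3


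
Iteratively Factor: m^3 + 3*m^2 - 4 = (m - 1)*(m^2 + 4*m + 4) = (m - 1)*(m + 2)*(m + 2)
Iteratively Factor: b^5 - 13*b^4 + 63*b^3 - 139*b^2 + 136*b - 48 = (b - 4)*(b^4 - 9*b^3 + 27*b^2 - 31*b + 12) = (b - 4)*(b - 1)*(b^3 - 8*b^2 + 19*b - 12) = (b - 4)*(b - 1)^2*(b^2 - 7*b + 12) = (b - 4)^2*(b - 1)^2*(b - 3)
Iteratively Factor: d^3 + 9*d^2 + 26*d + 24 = (d + 4)*(d^2 + 5*d + 6) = (d + 3)*(d + 4)*(d + 2)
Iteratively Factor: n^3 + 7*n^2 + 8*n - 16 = (n + 4)*(n^2 + 3*n - 4) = (n - 1)*(n + 4)*(n + 4)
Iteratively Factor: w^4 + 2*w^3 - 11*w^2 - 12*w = (w + 1)*(w^3 + w^2 - 12*w) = (w + 1)*(w + 4)*(w^2 - 3*w) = w*(w + 1)*(w + 4)*(w - 3)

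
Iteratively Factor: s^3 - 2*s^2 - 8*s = (s + 2)*(s^2 - 4*s) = (s - 4)*(s + 2)*(s)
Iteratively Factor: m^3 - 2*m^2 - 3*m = (m + 1)*(m^2 - 3*m) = m*(m + 1)*(m - 3)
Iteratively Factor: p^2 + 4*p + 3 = (p + 1)*(p + 3)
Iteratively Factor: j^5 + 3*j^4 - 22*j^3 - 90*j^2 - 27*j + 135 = (j - 1)*(j^4 + 4*j^3 - 18*j^2 - 108*j - 135) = (j - 5)*(j - 1)*(j^3 + 9*j^2 + 27*j + 27) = (j - 5)*(j - 1)*(j + 3)*(j^2 + 6*j + 9) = (j - 5)*(j - 1)*(j + 3)^2*(j + 3)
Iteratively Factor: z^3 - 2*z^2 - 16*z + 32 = (z - 4)*(z^2 + 2*z - 8) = (z - 4)*(z + 4)*(z - 2)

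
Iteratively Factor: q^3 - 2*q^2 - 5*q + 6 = (q + 2)*(q^2 - 4*q + 3) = (q - 3)*(q + 2)*(q - 1)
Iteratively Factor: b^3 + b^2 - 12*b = (b + 4)*(b^2 - 3*b) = (b - 3)*(b + 4)*(b)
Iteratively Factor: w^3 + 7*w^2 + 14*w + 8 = (w + 1)*(w^2 + 6*w + 8) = (w + 1)*(w + 2)*(w + 4)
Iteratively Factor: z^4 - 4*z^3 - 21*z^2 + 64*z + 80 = (z + 4)*(z^3 - 8*z^2 + 11*z + 20) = (z + 1)*(z + 4)*(z^2 - 9*z + 20) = (z - 5)*(z + 1)*(z + 4)*(z - 4)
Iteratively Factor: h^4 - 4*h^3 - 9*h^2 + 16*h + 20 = (h + 2)*(h^3 - 6*h^2 + 3*h + 10) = (h - 5)*(h + 2)*(h^2 - h - 2) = (h - 5)*(h + 1)*(h + 2)*(h - 2)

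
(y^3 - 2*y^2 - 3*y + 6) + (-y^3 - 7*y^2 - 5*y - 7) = -9*y^2 - 8*y - 1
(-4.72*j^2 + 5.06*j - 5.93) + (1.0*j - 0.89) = -4.72*j^2 + 6.06*j - 6.82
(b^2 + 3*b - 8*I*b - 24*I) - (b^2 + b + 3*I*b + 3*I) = 2*b - 11*I*b - 27*I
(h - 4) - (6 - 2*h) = 3*h - 10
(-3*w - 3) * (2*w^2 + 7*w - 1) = -6*w^3 - 27*w^2 - 18*w + 3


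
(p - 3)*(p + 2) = p^2 - p - 6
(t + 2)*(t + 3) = t^2 + 5*t + 6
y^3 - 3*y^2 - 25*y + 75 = (y - 5)*(y - 3)*(y + 5)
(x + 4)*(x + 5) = x^2 + 9*x + 20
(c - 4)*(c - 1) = c^2 - 5*c + 4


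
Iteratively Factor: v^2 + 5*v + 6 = (v + 2)*(v + 3)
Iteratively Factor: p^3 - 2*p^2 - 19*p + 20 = (p - 5)*(p^2 + 3*p - 4) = (p - 5)*(p - 1)*(p + 4)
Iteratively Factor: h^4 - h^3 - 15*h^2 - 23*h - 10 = (h - 5)*(h^3 + 4*h^2 + 5*h + 2) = (h - 5)*(h + 1)*(h^2 + 3*h + 2) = (h - 5)*(h + 1)*(h + 2)*(h + 1)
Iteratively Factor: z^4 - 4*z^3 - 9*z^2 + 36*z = (z)*(z^3 - 4*z^2 - 9*z + 36) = z*(z - 3)*(z^2 - z - 12) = z*(z - 4)*(z - 3)*(z + 3)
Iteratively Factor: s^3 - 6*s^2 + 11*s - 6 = (s - 3)*(s^2 - 3*s + 2) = (s - 3)*(s - 2)*(s - 1)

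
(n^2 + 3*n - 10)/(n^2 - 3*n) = (n^2 + 3*n - 10)/(n*(n - 3))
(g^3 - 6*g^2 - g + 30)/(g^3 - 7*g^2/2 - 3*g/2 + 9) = 2*(g^2 - 3*g - 10)/(2*g^2 - g - 6)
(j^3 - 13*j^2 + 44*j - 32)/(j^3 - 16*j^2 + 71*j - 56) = (j - 4)/(j - 7)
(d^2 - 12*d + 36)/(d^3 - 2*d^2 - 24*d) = (d - 6)/(d*(d + 4))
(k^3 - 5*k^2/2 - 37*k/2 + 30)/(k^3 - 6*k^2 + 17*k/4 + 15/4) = 2*(k + 4)/(2*k + 1)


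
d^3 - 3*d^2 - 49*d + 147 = (d - 7)*(d - 3)*(d + 7)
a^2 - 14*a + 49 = (a - 7)^2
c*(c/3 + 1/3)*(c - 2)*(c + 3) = c^4/3 + 2*c^3/3 - 5*c^2/3 - 2*c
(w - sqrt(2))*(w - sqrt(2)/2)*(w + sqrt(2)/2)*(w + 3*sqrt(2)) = w^4 + 2*sqrt(2)*w^3 - 13*w^2/2 - sqrt(2)*w + 3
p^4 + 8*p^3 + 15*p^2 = p^2*(p + 3)*(p + 5)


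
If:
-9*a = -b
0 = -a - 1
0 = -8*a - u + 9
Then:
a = -1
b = -9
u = 17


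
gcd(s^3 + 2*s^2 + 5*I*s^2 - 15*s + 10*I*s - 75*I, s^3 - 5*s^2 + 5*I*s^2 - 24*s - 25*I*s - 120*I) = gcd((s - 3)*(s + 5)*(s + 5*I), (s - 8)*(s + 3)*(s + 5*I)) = s + 5*I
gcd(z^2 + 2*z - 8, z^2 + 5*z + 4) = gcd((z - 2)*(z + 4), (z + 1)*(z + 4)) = z + 4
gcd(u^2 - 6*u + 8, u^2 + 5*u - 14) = u - 2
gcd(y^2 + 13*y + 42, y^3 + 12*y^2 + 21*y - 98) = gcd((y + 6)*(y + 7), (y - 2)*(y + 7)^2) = y + 7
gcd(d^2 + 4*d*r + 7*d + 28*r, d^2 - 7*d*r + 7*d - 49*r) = d + 7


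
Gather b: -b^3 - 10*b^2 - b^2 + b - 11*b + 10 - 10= -b^3 - 11*b^2 - 10*b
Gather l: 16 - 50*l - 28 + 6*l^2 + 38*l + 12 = 6*l^2 - 12*l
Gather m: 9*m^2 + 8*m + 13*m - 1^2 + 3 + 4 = 9*m^2 + 21*m + 6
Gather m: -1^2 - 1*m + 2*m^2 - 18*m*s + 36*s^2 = 2*m^2 + m*(-18*s - 1) + 36*s^2 - 1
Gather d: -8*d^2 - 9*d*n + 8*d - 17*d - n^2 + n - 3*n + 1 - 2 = -8*d^2 + d*(-9*n - 9) - n^2 - 2*n - 1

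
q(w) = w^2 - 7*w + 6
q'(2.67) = -1.66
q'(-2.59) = -12.18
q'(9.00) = 11.00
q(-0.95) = 13.55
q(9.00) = 24.00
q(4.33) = -5.56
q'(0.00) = -7.00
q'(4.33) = 1.66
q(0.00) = 6.00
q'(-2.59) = -12.18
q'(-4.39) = -15.78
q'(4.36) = 1.72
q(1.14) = -0.68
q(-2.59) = 30.84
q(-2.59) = 30.84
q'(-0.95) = -8.90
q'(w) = 2*w - 7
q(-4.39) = 56.00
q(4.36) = -5.51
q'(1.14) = -4.72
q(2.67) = -5.56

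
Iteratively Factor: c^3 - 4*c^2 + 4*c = (c - 2)*(c^2 - 2*c) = (c - 2)^2*(c)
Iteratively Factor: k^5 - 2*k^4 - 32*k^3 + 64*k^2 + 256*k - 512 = (k + 4)*(k^4 - 6*k^3 - 8*k^2 + 96*k - 128) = (k - 4)*(k + 4)*(k^3 - 2*k^2 - 16*k + 32) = (k - 4)*(k + 4)^2*(k^2 - 6*k + 8) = (k - 4)*(k - 2)*(k + 4)^2*(k - 4)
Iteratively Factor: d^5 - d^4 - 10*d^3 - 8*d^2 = (d + 2)*(d^4 - 3*d^3 - 4*d^2) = d*(d + 2)*(d^3 - 3*d^2 - 4*d) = d^2*(d + 2)*(d^2 - 3*d - 4) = d^2*(d - 4)*(d + 2)*(d + 1)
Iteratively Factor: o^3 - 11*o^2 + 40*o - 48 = (o - 4)*(o^2 - 7*o + 12) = (o - 4)*(o - 3)*(o - 4)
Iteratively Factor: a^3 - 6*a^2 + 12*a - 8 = (a - 2)*(a^2 - 4*a + 4) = (a - 2)^2*(a - 2)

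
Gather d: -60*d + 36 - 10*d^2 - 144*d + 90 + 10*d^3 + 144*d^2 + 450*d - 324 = 10*d^3 + 134*d^2 + 246*d - 198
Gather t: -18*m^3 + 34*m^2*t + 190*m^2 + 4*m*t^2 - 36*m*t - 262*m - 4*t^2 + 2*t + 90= -18*m^3 + 190*m^2 - 262*m + t^2*(4*m - 4) + t*(34*m^2 - 36*m + 2) + 90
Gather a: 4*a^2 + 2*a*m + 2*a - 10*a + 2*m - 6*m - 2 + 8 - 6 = 4*a^2 + a*(2*m - 8) - 4*m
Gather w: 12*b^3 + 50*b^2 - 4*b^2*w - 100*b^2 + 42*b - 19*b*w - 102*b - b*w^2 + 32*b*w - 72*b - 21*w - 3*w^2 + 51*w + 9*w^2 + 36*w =12*b^3 - 50*b^2 - 132*b + w^2*(6 - b) + w*(-4*b^2 + 13*b + 66)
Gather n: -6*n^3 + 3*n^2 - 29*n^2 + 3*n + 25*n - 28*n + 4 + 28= -6*n^3 - 26*n^2 + 32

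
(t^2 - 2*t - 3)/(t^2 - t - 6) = (t + 1)/(t + 2)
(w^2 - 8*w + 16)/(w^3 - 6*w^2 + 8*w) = (w - 4)/(w*(w - 2))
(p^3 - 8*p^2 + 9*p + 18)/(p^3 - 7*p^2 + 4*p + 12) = (p - 3)/(p - 2)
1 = 1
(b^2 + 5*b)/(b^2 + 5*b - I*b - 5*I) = b/(b - I)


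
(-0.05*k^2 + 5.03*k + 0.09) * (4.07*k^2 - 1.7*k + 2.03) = -0.2035*k^4 + 20.5571*k^3 - 8.2862*k^2 + 10.0579*k + 0.1827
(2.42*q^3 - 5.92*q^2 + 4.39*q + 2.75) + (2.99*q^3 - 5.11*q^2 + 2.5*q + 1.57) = 5.41*q^3 - 11.03*q^2 + 6.89*q + 4.32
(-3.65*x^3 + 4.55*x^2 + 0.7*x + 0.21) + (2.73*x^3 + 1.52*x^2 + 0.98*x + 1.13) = -0.92*x^3 + 6.07*x^2 + 1.68*x + 1.34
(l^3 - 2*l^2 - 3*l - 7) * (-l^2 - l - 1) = -l^5 + l^4 + 4*l^3 + 12*l^2 + 10*l + 7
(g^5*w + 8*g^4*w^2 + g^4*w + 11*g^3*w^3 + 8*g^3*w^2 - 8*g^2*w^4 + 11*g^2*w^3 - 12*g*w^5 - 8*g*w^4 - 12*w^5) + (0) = g^5*w + 8*g^4*w^2 + g^4*w + 11*g^3*w^3 + 8*g^3*w^2 - 8*g^2*w^4 + 11*g^2*w^3 - 12*g*w^5 - 8*g*w^4 - 12*w^5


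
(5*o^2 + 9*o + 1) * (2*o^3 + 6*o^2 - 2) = 10*o^5 + 48*o^4 + 56*o^3 - 4*o^2 - 18*o - 2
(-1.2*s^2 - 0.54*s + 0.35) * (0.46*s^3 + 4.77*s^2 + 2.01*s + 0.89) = -0.552*s^5 - 5.9724*s^4 - 4.8268*s^3 - 0.4839*s^2 + 0.2229*s + 0.3115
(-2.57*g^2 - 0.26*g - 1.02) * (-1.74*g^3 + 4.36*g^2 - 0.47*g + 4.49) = 4.4718*g^5 - 10.7528*g^4 + 1.8491*g^3 - 15.8643*g^2 - 0.688*g - 4.5798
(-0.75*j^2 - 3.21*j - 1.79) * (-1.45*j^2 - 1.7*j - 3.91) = 1.0875*j^4 + 5.9295*j^3 + 10.985*j^2 + 15.5941*j + 6.9989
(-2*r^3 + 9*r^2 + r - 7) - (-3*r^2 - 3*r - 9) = -2*r^3 + 12*r^2 + 4*r + 2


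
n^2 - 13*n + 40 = (n - 8)*(n - 5)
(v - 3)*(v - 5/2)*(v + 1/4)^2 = v^4 - 5*v^3 + 77*v^2/16 + 109*v/32 + 15/32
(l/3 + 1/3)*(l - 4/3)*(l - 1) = l^3/3 - 4*l^2/9 - l/3 + 4/9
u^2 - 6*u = u*(u - 6)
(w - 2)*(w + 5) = w^2 + 3*w - 10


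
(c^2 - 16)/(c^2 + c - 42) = (c^2 - 16)/(c^2 + c - 42)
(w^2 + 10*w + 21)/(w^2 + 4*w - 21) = (w + 3)/(w - 3)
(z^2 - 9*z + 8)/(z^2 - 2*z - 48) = (z - 1)/(z + 6)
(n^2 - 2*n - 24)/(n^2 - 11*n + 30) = (n + 4)/(n - 5)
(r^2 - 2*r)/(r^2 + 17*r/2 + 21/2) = 2*r*(r - 2)/(2*r^2 + 17*r + 21)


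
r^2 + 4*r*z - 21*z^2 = (r - 3*z)*(r + 7*z)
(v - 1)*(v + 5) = v^2 + 4*v - 5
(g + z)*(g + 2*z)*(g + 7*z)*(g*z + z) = g^4*z + 10*g^3*z^2 + g^3*z + 23*g^2*z^3 + 10*g^2*z^2 + 14*g*z^4 + 23*g*z^3 + 14*z^4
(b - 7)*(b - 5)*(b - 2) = b^3 - 14*b^2 + 59*b - 70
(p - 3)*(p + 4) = p^2 + p - 12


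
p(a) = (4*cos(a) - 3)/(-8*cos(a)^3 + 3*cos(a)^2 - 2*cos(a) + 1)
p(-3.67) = -0.64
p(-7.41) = -21.21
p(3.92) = -0.86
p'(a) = (4*cos(a) - 3)*(-24*sin(a)*cos(a)^2 + 6*sin(a)*cos(a) - 2*sin(a))/(-8*cos(a)^3 + 3*cos(a)^2 - 2*cos(a) + 1)^2 - 4*sin(a)/(-8*cos(a)^3 + 3*cos(a)^2 - 2*cos(a) + 1) = 2*(-32*cos(a)^3 + 42*cos(a)^2 - 9*cos(a) + 1)*sin(a)/(3*sin(a)^2 + 8*cos(a) + 2*cos(3*a) - 4)^2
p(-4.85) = -3.22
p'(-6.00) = 0.06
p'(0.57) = 0.40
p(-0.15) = -0.17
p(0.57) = -0.11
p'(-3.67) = 0.60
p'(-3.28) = 0.12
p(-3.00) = -0.51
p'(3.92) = -1.21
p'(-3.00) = -0.12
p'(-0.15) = -0.02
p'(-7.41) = -1161.18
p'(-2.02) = -2.92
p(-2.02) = -1.53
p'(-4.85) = 1.62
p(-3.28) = -0.51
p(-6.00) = -0.16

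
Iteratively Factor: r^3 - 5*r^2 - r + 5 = (r - 1)*(r^2 - 4*r - 5) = (r - 1)*(r + 1)*(r - 5)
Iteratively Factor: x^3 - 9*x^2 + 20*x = (x)*(x^2 - 9*x + 20) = x*(x - 4)*(x - 5)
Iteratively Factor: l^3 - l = (l + 1)*(l^2 - l) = l*(l + 1)*(l - 1)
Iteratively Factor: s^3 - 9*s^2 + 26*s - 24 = (s - 2)*(s^2 - 7*s + 12) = (s - 4)*(s - 2)*(s - 3)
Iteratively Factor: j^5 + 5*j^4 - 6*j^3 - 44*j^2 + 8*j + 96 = (j + 3)*(j^4 + 2*j^3 - 12*j^2 - 8*j + 32) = (j + 2)*(j + 3)*(j^3 - 12*j + 16) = (j - 2)*(j + 2)*(j + 3)*(j^2 + 2*j - 8) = (j - 2)*(j + 2)*(j + 3)*(j + 4)*(j - 2)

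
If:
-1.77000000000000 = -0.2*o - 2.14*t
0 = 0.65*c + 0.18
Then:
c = -0.28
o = 8.85 - 10.7*t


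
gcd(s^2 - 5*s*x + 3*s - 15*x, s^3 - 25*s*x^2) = -s + 5*x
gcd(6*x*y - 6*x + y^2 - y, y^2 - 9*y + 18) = 1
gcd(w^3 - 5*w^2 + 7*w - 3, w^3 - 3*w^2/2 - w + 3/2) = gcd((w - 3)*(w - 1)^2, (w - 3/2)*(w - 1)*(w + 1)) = w - 1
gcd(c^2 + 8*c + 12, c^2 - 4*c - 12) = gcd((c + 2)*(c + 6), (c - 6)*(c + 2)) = c + 2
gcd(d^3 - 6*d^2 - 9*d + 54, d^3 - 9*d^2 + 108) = d^2 - 3*d - 18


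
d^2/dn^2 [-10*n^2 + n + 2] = -20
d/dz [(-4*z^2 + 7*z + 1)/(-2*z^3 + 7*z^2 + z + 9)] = (-8*z^4 + 28*z^3 - 47*z^2 - 86*z + 62)/(4*z^6 - 28*z^5 + 45*z^4 - 22*z^3 + 127*z^2 + 18*z + 81)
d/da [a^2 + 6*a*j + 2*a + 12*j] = 2*a + 6*j + 2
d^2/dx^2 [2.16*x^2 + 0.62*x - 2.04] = 4.32000000000000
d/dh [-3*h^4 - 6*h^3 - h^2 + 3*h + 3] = -12*h^3 - 18*h^2 - 2*h + 3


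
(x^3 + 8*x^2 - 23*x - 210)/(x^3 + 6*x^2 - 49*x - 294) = (x - 5)/(x - 7)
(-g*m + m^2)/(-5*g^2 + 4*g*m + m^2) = m/(5*g + m)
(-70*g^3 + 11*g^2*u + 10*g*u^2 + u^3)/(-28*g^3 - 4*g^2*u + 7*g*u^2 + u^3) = (5*g + u)/(2*g + u)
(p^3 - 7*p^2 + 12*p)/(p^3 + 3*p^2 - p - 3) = p*(p^2 - 7*p + 12)/(p^3 + 3*p^2 - p - 3)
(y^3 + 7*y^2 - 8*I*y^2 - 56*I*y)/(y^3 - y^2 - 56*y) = (y - 8*I)/(y - 8)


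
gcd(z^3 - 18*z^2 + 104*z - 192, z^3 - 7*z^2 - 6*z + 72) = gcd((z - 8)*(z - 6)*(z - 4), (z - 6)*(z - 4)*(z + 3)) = z^2 - 10*z + 24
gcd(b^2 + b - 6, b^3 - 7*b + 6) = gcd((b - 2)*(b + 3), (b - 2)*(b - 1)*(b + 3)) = b^2 + b - 6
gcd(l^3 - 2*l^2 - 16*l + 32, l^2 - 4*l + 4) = l - 2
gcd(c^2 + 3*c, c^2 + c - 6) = c + 3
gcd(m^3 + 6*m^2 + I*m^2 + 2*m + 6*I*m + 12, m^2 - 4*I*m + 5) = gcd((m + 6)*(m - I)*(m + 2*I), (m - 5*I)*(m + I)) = 1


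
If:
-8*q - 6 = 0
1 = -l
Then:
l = -1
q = -3/4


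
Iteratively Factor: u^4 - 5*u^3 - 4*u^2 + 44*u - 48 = (u - 2)*(u^3 - 3*u^2 - 10*u + 24) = (u - 4)*(u - 2)*(u^2 + u - 6) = (u - 4)*(u - 2)^2*(u + 3)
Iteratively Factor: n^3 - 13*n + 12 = (n - 3)*(n^2 + 3*n - 4) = (n - 3)*(n - 1)*(n + 4)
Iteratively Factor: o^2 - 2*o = (o - 2)*(o)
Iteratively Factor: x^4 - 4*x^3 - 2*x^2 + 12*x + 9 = (x + 1)*(x^3 - 5*x^2 + 3*x + 9) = (x - 3)*(x + 1)*(x^2 - 2*x - 3) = (x - 3)*(x + 1)^2*(x - 3)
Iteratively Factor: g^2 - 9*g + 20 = (g - 4)*(g - 5)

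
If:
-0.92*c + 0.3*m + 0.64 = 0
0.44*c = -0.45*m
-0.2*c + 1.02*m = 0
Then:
No Solution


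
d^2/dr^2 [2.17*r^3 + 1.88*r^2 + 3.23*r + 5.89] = 13.02*r + 3.76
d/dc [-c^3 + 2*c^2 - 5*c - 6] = -3*c^2 + 4*c - 5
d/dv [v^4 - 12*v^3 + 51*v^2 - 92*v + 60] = 4*v^3 - 36*v^2 + 102*v - 92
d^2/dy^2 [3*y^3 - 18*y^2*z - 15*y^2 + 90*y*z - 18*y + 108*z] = 18*y - 36*z - 30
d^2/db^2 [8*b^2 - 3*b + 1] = 16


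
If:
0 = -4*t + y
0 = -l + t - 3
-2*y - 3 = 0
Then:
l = -27/8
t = -3/8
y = -3/2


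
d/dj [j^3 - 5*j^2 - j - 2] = 3*j^2 - 10*j - 1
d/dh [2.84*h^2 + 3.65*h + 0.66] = 5.68*h + 3.65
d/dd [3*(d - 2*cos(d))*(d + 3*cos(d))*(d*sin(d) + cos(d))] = 3*d^3*cos(d) + 6*d^2*sin(d) + 6*d^2*cos(d)^2 - 3*d^2 - 54*d*cos(d)^3 + 42*d*cos(d) + 36*sin(d)*cos(d)^2 + 3*cos(d)^2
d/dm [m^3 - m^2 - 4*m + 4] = 3*m^2 - 2*m - 4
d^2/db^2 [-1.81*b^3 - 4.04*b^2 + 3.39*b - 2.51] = -10.86*b - 8.08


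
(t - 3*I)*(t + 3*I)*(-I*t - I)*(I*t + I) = t^4 + 2*t^3 + 10*t^2 + 18*t + 9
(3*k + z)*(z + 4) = 3*k*z + 12*k + z^2 + 4*z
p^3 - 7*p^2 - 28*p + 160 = (p - 8)*(p - 4)*(p + 5)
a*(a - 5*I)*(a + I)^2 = a^4 - 3*I*a^3 + 9*a^2 + 5*I*a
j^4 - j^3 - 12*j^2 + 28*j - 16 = (j - 2)^2*(j - 1)*(j + 4)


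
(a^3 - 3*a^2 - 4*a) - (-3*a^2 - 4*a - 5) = a^3 + 5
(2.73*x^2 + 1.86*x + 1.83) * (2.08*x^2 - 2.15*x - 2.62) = 5.6784*x^4 - 2.0007*x^3 - 7.3452*x^2 - 8.8077*x - 4.7946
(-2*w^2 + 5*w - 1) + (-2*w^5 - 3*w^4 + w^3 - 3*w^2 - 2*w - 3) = -2*w^5 - 3*w^4 + w^3 - 5*w^2 + 3*w - 4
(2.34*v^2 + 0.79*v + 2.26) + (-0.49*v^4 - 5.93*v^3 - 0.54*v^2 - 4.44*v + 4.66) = -0.49*v^4 - 5.93*v^3 + 1.8*v^2 - 3.65*v + 6.92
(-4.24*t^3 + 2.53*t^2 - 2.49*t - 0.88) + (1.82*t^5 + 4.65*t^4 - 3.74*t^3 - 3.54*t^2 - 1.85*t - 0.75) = 1.82*t^5 + 4.65*t^4 - 7.98*t^3 - 1.01*t^2 - 4.34*t - 1.63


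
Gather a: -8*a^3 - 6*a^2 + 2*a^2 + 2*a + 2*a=-8*a^3 - 4*a^2 + 4*a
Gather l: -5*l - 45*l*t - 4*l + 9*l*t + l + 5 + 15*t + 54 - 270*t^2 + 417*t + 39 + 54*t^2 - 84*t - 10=l*(-36*t - 8) - 216*t^2 + 348*t + 88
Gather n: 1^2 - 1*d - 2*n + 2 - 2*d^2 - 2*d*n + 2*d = -2*d^2 + d + n*(-2*d - 2) + 3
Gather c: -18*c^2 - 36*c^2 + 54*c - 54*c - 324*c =-54*c^2 - 324*c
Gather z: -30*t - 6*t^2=-6*t^2 - 30*t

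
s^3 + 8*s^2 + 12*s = s*(s + 2)*(s + 6)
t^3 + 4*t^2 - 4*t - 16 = (t - 2)*(t + 2)*(t + 4)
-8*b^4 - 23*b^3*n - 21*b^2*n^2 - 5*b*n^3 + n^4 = (-8*b + n)*(b + n)^3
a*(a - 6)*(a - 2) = a^3 - 8*a^2 + 12*a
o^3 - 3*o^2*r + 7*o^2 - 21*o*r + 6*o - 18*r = (o + 1)*(o + 6)*(o - 3*r)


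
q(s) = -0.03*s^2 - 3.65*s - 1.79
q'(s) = -0.06*s - 3.65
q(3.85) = -16.29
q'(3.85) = -3.88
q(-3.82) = 11.72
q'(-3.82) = -3.42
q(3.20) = -13.78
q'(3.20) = -3.84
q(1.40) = -6.96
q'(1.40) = -3.73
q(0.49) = -3.59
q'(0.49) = -3.68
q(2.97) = -12.90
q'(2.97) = -3.83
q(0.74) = -4.51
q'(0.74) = -3.69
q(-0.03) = -1.68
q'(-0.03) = -3.65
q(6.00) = -24.77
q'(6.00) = -4.01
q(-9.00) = 28.63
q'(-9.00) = -3.11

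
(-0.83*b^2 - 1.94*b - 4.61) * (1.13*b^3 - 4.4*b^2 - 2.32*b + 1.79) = -0.9379*b^5 + 1.4598*b^4 + 5.2523*b^3 + 23.2991*b^2 + 7.2226*b - 8.2519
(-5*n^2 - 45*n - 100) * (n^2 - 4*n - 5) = -5*n^4 - 25*n^3 + 105*n^2 + 625*n + 500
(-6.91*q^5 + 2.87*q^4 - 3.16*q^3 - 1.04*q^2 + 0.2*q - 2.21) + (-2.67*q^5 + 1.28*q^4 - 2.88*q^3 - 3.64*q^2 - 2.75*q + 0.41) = -9.58*q^5 + 4.15*q^4 - 6.04*q^3 - 4.68*q^2 - 2.55*q - 1.8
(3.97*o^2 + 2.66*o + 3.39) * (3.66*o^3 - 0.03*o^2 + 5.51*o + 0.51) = 14.5302*o^5 + 9.6165*o^4 + 34.2023*o^3 + 16.5796*o^2 + 20.0355*o + 1.7289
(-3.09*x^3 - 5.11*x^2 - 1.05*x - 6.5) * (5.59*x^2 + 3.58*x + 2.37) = -17.2731*x^5 - 39.6271*x^4 - 31.4866*x^3 - 52.2047*x^2 - 25.7585*x - 15.405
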